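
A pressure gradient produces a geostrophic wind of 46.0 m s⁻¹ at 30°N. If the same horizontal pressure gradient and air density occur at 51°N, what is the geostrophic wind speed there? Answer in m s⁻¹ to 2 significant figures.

With the same pressure gradient and density, V_g ∝ 1/f ∝ 1/sin φ.
V₂ = V₁ · sin φ₁ / sin φ₂ = 46.0 × sin 30° / sin 51°
V₂ = 46.0 × 0.5000/0.7771 = 30 m s⁻¹

30 m s⁻¹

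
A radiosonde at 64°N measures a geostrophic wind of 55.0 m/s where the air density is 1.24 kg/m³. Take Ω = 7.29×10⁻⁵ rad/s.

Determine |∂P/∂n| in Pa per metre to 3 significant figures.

Coriolis parameter at 64°N:
f = 2Ω sin φ = 2 × 7.29×10⁻⁵ × sin 64° = 1.31×10⁻⁴ s⁻¹
Geostrophic balance rearranged: |∂P/∂n| = f ρ V_g
|∂P/∂n| = 1.31×10⁻⁴ × 1.24 × 55.0 = 8.94×10⁻³ Pa/m

8.94×10⁻³ Pa/m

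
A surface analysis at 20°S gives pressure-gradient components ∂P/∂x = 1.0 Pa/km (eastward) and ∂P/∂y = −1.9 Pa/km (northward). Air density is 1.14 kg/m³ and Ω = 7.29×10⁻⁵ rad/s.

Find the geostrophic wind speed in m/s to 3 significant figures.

37.8 m/s

Coriolis parameter at 20°S:
f = 2Ω sin φ = 2 × 7.29×10⁻⁵ × sin 20° = 4.99×10⁻⁵ s⁻¹
In the Southern Hemisphere f is negative: f = −4.99×10⁻⁵ s⁻¹.
Component geostrophic relations (x east, y north):
u_g = −(1/(fρ)) ∂P/∂y,  v_g = (1/(fρ)) ∂P/∂x
u_g = −(−1.9×10⁻³)/(−4.99×10⁻⁵ × 1.14) = −33.4 m/s;  v_g = (1.0×10⁻³)/(−4.99×10⁻⁵ × 1.14) = −17.6 m/s
|V_g| = √(u_g² + v_g²) = 37.8 m/s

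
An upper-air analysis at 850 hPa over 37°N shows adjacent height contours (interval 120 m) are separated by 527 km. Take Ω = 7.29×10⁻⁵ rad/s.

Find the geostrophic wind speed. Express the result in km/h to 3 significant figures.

91.6 km/h

Coriolis parameter at 37°N:
f = 2Ω sin φ = 2 × 7.29×10⁻⁵ × sin 37° = 8.77×10⁻⁵ s⁻¹
Height gradient: |∂Z/∂n| = 120 m / 527000 m = 2.28×10⁻⁴
On a pressure surface, geostrophic balance gives V_g = (g/f)|∂Z/∂n|:
V_g = 9.81 × 2.28×10⁻⁴ / 8.77×10⁻⁵ = 25.5 m/s
Converting: 25.5 m/s × 3.6 = 91.6 km/h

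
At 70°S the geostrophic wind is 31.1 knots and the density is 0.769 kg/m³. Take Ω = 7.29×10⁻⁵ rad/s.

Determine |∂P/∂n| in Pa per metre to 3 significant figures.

Coriolis parameter at 70°S:
f = 2Ω sin φ = 2 × 7.29×10⁻⁵ × sin 70° = 1.37×10⁻⁴ s⁻¹
Wind speed in SI: 31.1 knots = 16.0 m/s
Geostrophic balance rearranged: |∂P/∂n| = f ρ V_g
|∂P/∂n| = 1.37×10⁻⁴ × 0.769 × 16.0 = 1.69×10⁻³ Pa/m

1.69×10⁻³ Pa/m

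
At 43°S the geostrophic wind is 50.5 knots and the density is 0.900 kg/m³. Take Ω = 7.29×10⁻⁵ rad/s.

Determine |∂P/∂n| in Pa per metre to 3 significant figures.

2.32×10⁻³ Pa/m

Coriolis parameter at 43°S:
f = 2Ω sin φ = 2 × 7.29×10⁻⁵ × sin 43° = 9.94×10⁻⁵ s⁻¹
Wind speed in SI: 50.5 knots = 26.0 m/s
Geostrophic balance rearranged: |∂P/∂n| = f ρ V_g
|∂P/∂n| = 9.94×10⁻⁵ × 0.900 × 26.0 = 2.32×10⁻³ Pa/m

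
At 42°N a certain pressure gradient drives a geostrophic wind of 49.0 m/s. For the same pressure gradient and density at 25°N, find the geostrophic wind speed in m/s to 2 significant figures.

78 m/s

With the same pressure gradient and density, V_g ∝ 1/f ∝ 1/sin φ.
V₂ = V₁ · sin φ₁ / sin φ₂ = 49.0 × sin 42° / sin 25°
V₂ = 49.0 × 0.6691/0.4226 = 78 m/s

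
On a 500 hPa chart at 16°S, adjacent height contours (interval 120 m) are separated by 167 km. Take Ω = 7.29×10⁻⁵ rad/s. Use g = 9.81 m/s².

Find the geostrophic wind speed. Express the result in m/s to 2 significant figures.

180 m/s

Coriolis parameter at 16°S:
f = 2Ω sin φ = 2 × 7.29×10⁻⁵ × sin 16° = 4.02×10⁻⁵ s⁻¹
Height gradient: |∂Z/∂n| = 120 m / 167000 m = 7.19×10⁻⁴
On a pressure surface, geostrophic balance gives V_g = (g/f)|∂Z/∂n|:
V_g = 9.81 × 7.19×10⁻⁴ / 4.02×10⁻⁵ = 175 m/s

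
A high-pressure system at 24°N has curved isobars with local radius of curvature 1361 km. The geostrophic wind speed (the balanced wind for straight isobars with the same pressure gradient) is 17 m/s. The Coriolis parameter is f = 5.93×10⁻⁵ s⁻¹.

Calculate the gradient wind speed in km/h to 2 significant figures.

88 km/h

Around a high, pressure-gradient force acts outward with centrifugal, so Coriolis balances both:
fV = (1/ρ)|∂P/∂n| + V²/R  →  V² − fR·V + fR·V_g = 0
With fR = 5.93×10⁻⁵ × 1361×10³ m = 80.7 m/s:
V = [fR − √((fR)² − 4 fR V_g)]/2 = [80.7 − √(80.7² − 4×80.7×17)]/2 = 24.3 m/s
Supergeostrophic (V > V_g = 17 m/s), as expected around a high.
Converting: 24.3 m/s × 3.6 = 88 km/h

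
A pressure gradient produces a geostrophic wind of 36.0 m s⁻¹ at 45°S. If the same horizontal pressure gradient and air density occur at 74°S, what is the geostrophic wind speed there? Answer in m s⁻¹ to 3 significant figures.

26.5 m s⁻¹

With the same pressure gradient and density, V_g ∝ 1/f ∝ 1/sin φ.
V₂ = V₁ · sin φ₁ / sin φ₂ = 36.0 × sin 45° / sin 74°
V₂ = 36.0 × 0.7071/0.9613 = 26.5 m s⁻¹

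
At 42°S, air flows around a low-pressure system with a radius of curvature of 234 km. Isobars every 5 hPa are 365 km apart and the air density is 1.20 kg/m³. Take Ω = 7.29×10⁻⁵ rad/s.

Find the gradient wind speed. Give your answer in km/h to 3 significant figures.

Coriolis parameter at 42°S:
f = 2Ω sin φ = 2 × 7.29×10⁻⁵ × sin 42° = 9.76×10⁻⁵ s⁻¹
Pressure gradient: |∂P/∂n| = 500 Pa / 365000 m = 1.37×10⁻³ Pa/m
Geostrophic speed: V_g = |∂P/∂n|/(fρ) = 1.37×10⁻³/(9.76×10⁻⁵ × 1.20) = 11.7 m/s
Around a low, centrifugal force acts outward with Coriolis, so pressure-gradient force balances both:
(1/ρ)|∂P/∂n| = fV + V²/R  →  V² + fR·V − fR·V_g = 0
With fR = 9.76×10⁻⁵ × 234×10³ m = 22.8 m/s:
V = [−fR + √((fR)² + 4 fR V_g)]/2 = [−22.8 + √(22.8² + 4×22.8×11.7)]/2 = 8.52 m/s
Subgeostrophic (V < V_g = 11.7 m/s), as expected around a low.
Converting: 8.52 m/s × 3.6 = 30.7 km/h

30.7 km/h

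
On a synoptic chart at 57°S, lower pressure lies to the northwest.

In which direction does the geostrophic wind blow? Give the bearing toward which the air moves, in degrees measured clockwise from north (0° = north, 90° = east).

The pressure-gradient force points toward the northwest (bearing 315°).
Geostrophic balance: in the Southern Hemisphere the Coriolis force deflects motion to the left, so the geostrophic wind blows 90° to the left of the pressure-gradient force (low pressure on the right).
Rotating 315° by 90° counterclockwise gives 225° — the wind blows toward the southwest.

225°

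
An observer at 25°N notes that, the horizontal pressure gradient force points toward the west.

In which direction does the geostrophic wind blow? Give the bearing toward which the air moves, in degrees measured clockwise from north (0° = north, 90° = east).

000°

The pressure-gradient force points toward the west (bearing 270°).
Geostrophic balance: in the Northern Hemisphere the Coriolis force deflects motion to the right, so the geostrophic wind blows 90° to the right of the pressure-gradient force (low pressure on the left).
Rotating 270° by 90° clockwise gives 000° — the wind blows toward the north.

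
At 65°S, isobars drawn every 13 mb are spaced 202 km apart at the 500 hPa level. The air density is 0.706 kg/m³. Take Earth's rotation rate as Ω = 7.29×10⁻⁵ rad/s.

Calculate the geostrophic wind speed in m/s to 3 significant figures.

Coriolis parameter at 65°S:
f = 2Ω sin φ = 2 × 7.29×10⁻⁵ × sin 65° = 1.32×10⁻⁴ s⁻¹
Pressure gradient: |∂P/∂n| = 1300 Pa / 202000 m = 6.44×10⁻³ Pa/m
Geostrophic balance (pressure-gradient force = Coriolis force):
V_g = (1/(fρ)) |∂P/∂n| = 6.44×10⁻³ / (1.32×10⁻⁴ × 0.706) = 69.0 m/s

69.0 m/s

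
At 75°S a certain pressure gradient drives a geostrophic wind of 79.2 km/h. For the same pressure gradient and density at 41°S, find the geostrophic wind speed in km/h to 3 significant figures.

117 km/h

With the same pressure gradient and density, V_g ∝ 1/f ∝ 1/sin φ.
V₂ = V₁ · sin φ₁ / sin φ₂ = 79.2 × sin 75° / sin 41°
V₂ = 79.2 × 0.9659/0.6561 = 117 km/h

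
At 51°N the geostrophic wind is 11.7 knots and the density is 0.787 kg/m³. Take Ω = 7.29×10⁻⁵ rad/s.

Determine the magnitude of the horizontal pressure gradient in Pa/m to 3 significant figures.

5.37×10⁻⁴ Pa/m

Coriolis parameter at 51°N:
f = 2Ω sin φ = 2 × 7.29×10⁻⁵ × sin 51° = 1.13×10⁻⁴ s⁻¹
Wind speed in SI: 11.7 knots = 6.02 m/s
Geostrophic balance rearranged: |∂P/∂n| = f ρ V_g
|∂P/∂n| = 1.13×10⁻⁴ × 0.787 × 6.02 = 5.37×10⁻⁴ Pa/m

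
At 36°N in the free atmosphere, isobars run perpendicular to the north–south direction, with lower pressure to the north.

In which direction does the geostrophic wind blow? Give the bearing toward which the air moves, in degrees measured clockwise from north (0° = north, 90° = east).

The pressure-gradient force points toward the north (bearing 000°).
Geostrophic balance: in the Northern Hemisphere the Coriolis force deflects motion to the right, so the geostrophic wind blows 90° to the right of the pressure-gradient force (low pressure on the left).
Rotating 000° by 90° clockwise gives 090° — the wind blows toward the east.

090°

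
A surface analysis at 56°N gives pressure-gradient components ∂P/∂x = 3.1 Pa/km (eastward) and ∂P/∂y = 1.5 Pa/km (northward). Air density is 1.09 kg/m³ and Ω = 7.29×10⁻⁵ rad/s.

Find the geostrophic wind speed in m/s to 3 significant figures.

26.1 m/s

Coriolis parameter at 56°N:
f = 2Ω sin φ = 2 × 7.29×10⁻⁵ × sin 56° = 1.21×10⁻⁴ s⁻¹
Component geostrophic relations (x east, y north):
u_g = −(1/(fρ)) ∂P/∂y,  v_g = (1/(fρ)) ∂P/∂x
u_g = −(1.5×10⁻³)/(1.21×10⁻⁴ × 1.09) = −11.4 m/s;  v_g = (3.1×10⁻³)/(1.21×10⁻⁴ × 1.09) = 23.5 m/s
|V_g| = √(u_g² + v_g²) = 26.1 m/s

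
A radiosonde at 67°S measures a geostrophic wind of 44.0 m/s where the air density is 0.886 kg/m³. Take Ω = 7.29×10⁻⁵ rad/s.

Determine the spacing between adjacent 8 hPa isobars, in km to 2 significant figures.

150 km

Coriolis parameter at 67°S:
f = 2Ω sin φ = 2 × 7.29×10⁻⁵ × sin 67° = 1.34×10⁻⁴ s⁻¹
Geostrophic balance rearranged: |∂P/∂n| = f ρ V_g
|∂P/∂n| = 1.34×10⁻⁴ × 0.886 × 44.0 = 5.23×10⁻³ Pa/m
Isobar spacing: Δn = ΔP/|∂P/∂n| = 800 Pa / 5.23×10⁻³ Pa/m = 152904 m ≈ 150 km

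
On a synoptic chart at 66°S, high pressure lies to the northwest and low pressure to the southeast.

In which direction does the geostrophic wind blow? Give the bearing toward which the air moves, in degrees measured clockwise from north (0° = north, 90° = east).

045°

The pressure-gradient force points toward the southeast (bearing 135°).
Geostrophic balance: in the Southern Hemisphere the Coriolis force deflects motion to the left, so the geostrophic wind blows 90° to the left of the pressure-gradient force (low pressure on the right).
Rotating 135° by 90° counterclockwise gives 045° — the wind blows toward the northeast.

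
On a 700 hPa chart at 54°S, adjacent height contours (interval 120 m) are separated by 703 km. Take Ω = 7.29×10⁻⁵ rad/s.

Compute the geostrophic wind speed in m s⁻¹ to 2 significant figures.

14 m s⁻¹

Coriolis parameter at 54°S:
f = 2Ω sin φ = 2 × 7.29×10⁻⁵ × sin 54° = 1.18×10⁻⁴ s⁻¹
Height gradient: |∂Z/∂n| = 120 m / 703000 m = 1.71×10⁻⁴
On a pressure surface, geostrophic balance gives V_g = (g/f)|∂Z/∂n|:
V_g = 9.81 × 1.71×10⁻⁴ / 1.18×10⁻⁴ = 14.2 m/s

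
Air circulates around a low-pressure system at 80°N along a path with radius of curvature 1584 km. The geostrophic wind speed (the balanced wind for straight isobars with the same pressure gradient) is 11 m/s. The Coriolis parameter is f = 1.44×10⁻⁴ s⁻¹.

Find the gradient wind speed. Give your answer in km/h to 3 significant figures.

37.9 km/h

Around a low, centrifugal force acts outward with Coriolis, so pressure-gradient force balances both:
(1/ρ)|∂P/∂n| = fV + V²/R  →  V² + fR·V − fR·V_g = 0
With fR = 1.44×10⁻⁴ × 1584×10³ m = 228 m/s:
V = [−fR + √((fR)² + 4 fR V_g)]/2 = [−228 + √(228² + 4×228×11)]/2 = 10.5 m/s
Subgeostrophic (V < V_g = 11 m/s), as expected around a low.
Converting: 10.5 m/s × 3.6 = 37.9 km/h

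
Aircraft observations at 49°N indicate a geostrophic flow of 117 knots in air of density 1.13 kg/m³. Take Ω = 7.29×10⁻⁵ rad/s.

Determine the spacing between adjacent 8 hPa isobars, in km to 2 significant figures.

110 km

Coriolis parameter at 49°N:
f = 2Ω sin φ = 2 × 7.29×10⁻⁵ × sin 49° = 1.10×10⁻⁴ s⁻¹
Wind speed in SI: 117 knots = 60.2 m/s
Geostrophic balance rearranged: |∂P/∂n| = f ρ V_g
|∂P/∂n| = 1.10×10⁻⁴ × 1.13 × 60.2 = 7.48×10⁻³ Pa/m
Isobar spacing: Δn = ΔP/|∂P/∂n| = 800 Pa / 7.48×10⁻³ Pa/m = 106893 m ≈ 110 km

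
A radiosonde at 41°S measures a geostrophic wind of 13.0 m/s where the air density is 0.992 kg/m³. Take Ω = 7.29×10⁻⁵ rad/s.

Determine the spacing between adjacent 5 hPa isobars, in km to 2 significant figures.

410 km

Coriolis parameter at 41°S:
f = 2Ω sin φ = 2 × 7.29×10⁻⁵ × sin 41° = 9.57×10⁻⁵ s⁻¹
Geostrophic balance rearranged: |∂P/∂n| = f ρ V_g
|∂P/∂n| = 9.57×10⁻⁵ × 0.992 × 13.0 = 1.23×10⁻³ Pa/m
Isobar spacing: Δn = ΔP/|∂P/∂n| = 500 Pa / 1.23×10⁻³ Pa/m = 405335 m ≈ 410 km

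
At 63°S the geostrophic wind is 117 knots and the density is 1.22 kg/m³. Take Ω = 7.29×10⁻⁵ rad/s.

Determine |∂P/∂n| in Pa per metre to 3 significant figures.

9.54×10⁻³ Pa/m

Coriolis parameter at 63°S:
f = 2Ω sin φ = 2 × 7.29×10⁻⁵ × sin 63° = 1.30×10⁻⁴ s⁻¹
Wind speed in SI: 117 knots = 60.2 m/s
Geostrophic balance rearranged: |∂P/∂n| = f ρ V_g
|∂P/∂n| = 1.30×10⁻⁴ × 1.22 × 60.2 = 9.54×10⁻³ Pa/m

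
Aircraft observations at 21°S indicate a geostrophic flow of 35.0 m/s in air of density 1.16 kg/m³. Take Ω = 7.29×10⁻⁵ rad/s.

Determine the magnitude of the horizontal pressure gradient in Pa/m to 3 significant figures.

Coriolis parameter at 21°S:
f = 2Ω sin φ = 2 × 7.29×10⁻⁵ × sin 21° = 5.23×10⁻⁵ s⁻¹
Geostrophic balance rearranged: |∂P/∂n| = f ρ V_g
|∂P/∂n| = 5.23×10⁻⁵ × 1.16 × 35.0 = 2.12×10⁻³ Pa/m

2.12×10⁻³ Pa/m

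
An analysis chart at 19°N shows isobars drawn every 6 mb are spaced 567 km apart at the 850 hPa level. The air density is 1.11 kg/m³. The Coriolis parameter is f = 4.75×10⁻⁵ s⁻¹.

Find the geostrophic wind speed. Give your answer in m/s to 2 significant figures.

20 m/s

Pressure gradient: |∂P/∂n| = 600 Pa / 567000 m = 1.06×10⁻³ Pa/m
Geostrophic balance (pressure-gradient force = Coriolis force):
V_g = (1/(fρ)) |∂P/∂n| = 1.06×10⁻³ / (4.75×10⁻⁵ × 1.11) = 20.1 m/s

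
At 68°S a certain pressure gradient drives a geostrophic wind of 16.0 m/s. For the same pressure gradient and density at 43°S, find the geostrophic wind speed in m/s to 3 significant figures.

21.8 m/s

With the same pressure gradient and density, V_g ∝ 1/f ∝ 1/sin φ.
V₂ = V₁ · sin φ₁ / sin φ₂ = 16.0 × sin 68° / sin 43°
V₂ = 16.0 × 0.9272/0.6820 = 21.8 m/s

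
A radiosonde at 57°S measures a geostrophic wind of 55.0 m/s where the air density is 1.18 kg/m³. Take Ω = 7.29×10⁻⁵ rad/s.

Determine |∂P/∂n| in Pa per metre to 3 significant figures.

7.94×10⁻³ Pa/m

Coriolis parameter at 57°S:
f = 2Ω sin φ = 2 × 7.29×10⁻⁵ × sin 57° = 1.22×10⁻⁴ s⁻¹
Geostrophic balance rearranged: |∂P/∂n| = f ρ V_g
|∂P/∂n| = 1.22×10⁻⁴ × 1.18 × 55.0 = 7.94×10⁻³ Pa/m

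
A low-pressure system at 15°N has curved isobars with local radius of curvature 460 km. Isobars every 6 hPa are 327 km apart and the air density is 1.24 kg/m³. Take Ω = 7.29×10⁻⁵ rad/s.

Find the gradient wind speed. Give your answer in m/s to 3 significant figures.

18.8 m/s

Coriolis parameter at 15°N:
f = 2Ω sin φ = 2 × 7.29×10⁻⁵ × sin 15° = 3.77×10⁻⁵ s⁻¹
Pressure gradient: |∂P/∂n| = 600 Pa / 327000 m = 1.83×10⁻³ Pa/m
Geostrophic speed: V_g = |∂P/∂n|/(fρ) = 1.83×10⁻³/(3.77×10⁻⁵ × 1.24) = 39.2 m/s
Around a low, centrifugal force acts outward with Coriolis, so pressure-gradient force balances both:
(1/ρ)|∂P/∂n| = fV + V²/R  →  V² + fR·V − fR·V_g = 0
With fR = 3.77×10⁻⁵ × 460×10³ m = 17.4 m/s:
V = [−fR + √((fR)² + 4 fR V_g)]/2 = [−17.4 + √(17.4² + 4×17.4×39.2)]/2 = 18.8 m/s
Subgeostrophic (V < V_g = 39.2 m/s), as expected around a low.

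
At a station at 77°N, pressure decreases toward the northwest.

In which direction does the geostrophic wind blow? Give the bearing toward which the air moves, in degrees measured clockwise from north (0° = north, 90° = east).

The pressure-gradient force points toward the northwest (bearing 315°).
Geostrophic balance: in the Northern Hemisphere the Coriolis force deflects motion to the right, so the geostrophic wind blows 90° to the right of the pressure-gradient force (low pressure on the left).
Rotating 315° by 90° clockwise gives 045° — the wind blows toward the northeast.

045°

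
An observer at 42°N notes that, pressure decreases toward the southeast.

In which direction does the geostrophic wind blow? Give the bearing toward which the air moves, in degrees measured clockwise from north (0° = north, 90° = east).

The pressure-gradient force points toward the southeast (bearing 135°).
Geostrophic balance: in the Northern Hemisphere the Coriolis force deflects motion to the right, so the geostrophic wind blows 90° to the right of the pressure-gradient force (low pressure on the left).
Rotating 135° by 90° clockwise gives 225° — the wind blows toward the southwest.

225°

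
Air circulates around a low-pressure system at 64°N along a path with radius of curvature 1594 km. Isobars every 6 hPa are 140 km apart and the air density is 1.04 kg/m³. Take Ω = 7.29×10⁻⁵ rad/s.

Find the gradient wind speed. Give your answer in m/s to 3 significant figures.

27.8 m/s

Coriolis parameter at 64°N:
f = 2Ω sin φ = 2 × 7.29×10⁻⁵ × sin 64° = 1.31×10⁻⁴ s⁻¹
Pressure gradient: |∂P/∂n| = 600 Pa / 140000 m = 4.29×10⁻³ Pa/m
Geostrophic speed: V_g = |∂P/∂n|/(fρ) = 4.29×10⁻³/(1.31×10⁻⁴ × 1.04) = 31.4 m/s
Around a low, centrifugal force acts outward with Coriolis, so pressure-gradient force balances both:
(1/ρ)|∂P/∂n| = fV + V²/R  →  V² + fR·V − fR·V_g = 0
With fR = 1.31×10⁻⁴ × 1594×10³ m = 209 m/s:
V = [−fR + √((fR)² + 4 fR V_g)]/2 = [−209 + √(209² + 4×209×31.4)]/2 = 27.8 m/s
Subgeostrophic (V < V_g = 31.4 m/s), as expected around a low.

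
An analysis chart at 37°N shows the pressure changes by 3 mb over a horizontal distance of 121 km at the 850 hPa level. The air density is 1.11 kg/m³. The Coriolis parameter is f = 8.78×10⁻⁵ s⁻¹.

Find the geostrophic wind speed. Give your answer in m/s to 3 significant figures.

25.4 m/s

Pressure gradient: |∂P/∂n| = 300 Pa / 121000 m = 2.48×10⁻³ Pa/m
Geostrophic balance (pressure-gradient force = Coriolis force):
V_g = (1/(fρ)) |∂P/∂n| = 2.48×10⁻³ / (8.78×10⁻⁵ × 1.11) = 25.4 m/s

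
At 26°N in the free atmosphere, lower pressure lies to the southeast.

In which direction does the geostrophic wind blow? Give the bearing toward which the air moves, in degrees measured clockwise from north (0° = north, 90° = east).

225°

The pressure-gradient force points toward the southeast (bearing 135°).
Geostrophic balance: in the Northern Hemisphere the Coriolis force deflects motion to the right, so the geostrophic wind blows 90° to the right of the pressure-gradient force (low pressure on the left).
Rotating 135° by 90° clockwise gives 225° — the wind blows toward the southwest.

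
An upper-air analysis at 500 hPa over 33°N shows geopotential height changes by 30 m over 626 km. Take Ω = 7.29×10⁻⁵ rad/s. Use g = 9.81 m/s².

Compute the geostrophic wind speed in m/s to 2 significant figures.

Coriolis parameter at 33°N:
f = 2Ω sin φ = 2 × 7.29×10⁻⁵ × sin 33° = 7.94×10⁻⁵ s⁻¹
Height gradient: |∂Z/∂n| = 30 m / 626000 m = 4.79×10⁻⁵
On a pressure surface, geostrophic balance gives V_g = (g/f)|∂Z/∂n|:
V_g = 9.81 × 4.79×10⁻⁵ / 7.94×10⁻⁵ = 5.92 m/s

5.9 m/s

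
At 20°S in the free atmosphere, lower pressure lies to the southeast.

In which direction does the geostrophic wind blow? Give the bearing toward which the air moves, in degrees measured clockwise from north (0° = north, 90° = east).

The pressure-gradient force points toward the southeast (bearing 135°).
Geostrophic balance: in the Southern Hemisphere the Coriolis force deflects motion to the left, so the geostrophic wind blows 90° to the left of the pressure-gradient force (low pressure on the right).
Rotating 135° by 90° counterclockwise gives 045° — the wind blows toward the northeast.

045°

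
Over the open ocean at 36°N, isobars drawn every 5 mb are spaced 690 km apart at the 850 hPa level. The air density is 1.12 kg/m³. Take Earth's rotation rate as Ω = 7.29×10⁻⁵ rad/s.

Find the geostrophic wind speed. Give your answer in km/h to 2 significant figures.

Coriolis parameter at 36°N:
f = 2Ω sin φ = 2 × 7.29×10⁻⁵ × sin 36° = 8.57×10⁻⁵ s⁻¹
Pressure gradient: |∂P/∂n| = 500 Pa / 690000 m = 7.25×10⁻⁴ Pa/m
Geostrophic balance (pressure-gradient force = Coriolis force):
V_g = (1/(fρ)) |∂P/∂n| = 7.25×10⁻⁴ / (8.57×10⁻⁵ × 1.12) = 7.55 m/s
Converting: 7.55 m/s × 3.6 = 27 km/h

27 km/h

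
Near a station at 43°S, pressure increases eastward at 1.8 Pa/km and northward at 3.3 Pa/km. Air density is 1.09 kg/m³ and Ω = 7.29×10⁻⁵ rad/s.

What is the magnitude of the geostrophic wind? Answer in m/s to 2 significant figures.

Coriolis parameter at 43°S:
f = 2Ω sin φ = 2 × 7.29×10⁻⁵ × sin 43° = 9.94×10⁻⁵ s⁻¹
In the Southern Hemisphere f is negative: f = −9.94×10⁻⁵ s⁻¹.
Component geostrophic relations (x east, y north):
u_g = −(1/(fρ)) ∂P/∂y,  v_g = (1/(fρ)) ∂P/∂x
u_g = −(3.3×10⁻³)/(−9.94×10⁻⁵ × 1.09) = 30.4 m/s;  v_g = (1.8×10⁻³)/(−9.94×10⁻⁵ × 1.09) = −16.6 m/s
|V_g| = √(u_g² + v_g²) = 34.7 m/s

35 m/s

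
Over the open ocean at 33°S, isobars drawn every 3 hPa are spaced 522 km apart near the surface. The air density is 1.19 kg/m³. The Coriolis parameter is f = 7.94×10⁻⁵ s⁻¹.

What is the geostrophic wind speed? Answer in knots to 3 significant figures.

Pressure gradient: |∂P/∂n| = 300 Pa / 522000 m = 5.75×10⁻⁴ Pa/m
Geostrophic balance (pressure-gradient force = Coriolis force):
V_g = (1/(fρ)) |∂P/∂n| = 5.75×10⁻⁴ / (7.94×10⁻⁵ × 1.19) = 6.08 m/s
Converting: 6.08 m/s × 1.944 = 11.8 knots

11.8 knots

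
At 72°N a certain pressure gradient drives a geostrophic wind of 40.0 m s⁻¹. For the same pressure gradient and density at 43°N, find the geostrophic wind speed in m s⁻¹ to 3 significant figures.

With the same pressure gradient and density, V_g ∝ 1/f ∝ 1/sin φ.
V₂ = V₁ · sin φ₁ / sin φ₂ = 40.0 × sin 72° / sin 43°
V₂ = 40.0 × 0.9511/0.6820 = 55.8 m s⁻¹

55.8 m s⁻¹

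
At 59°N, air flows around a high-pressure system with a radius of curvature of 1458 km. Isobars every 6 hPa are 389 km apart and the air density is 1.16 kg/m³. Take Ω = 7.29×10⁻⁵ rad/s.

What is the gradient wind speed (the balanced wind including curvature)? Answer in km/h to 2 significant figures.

Coriolis parameter at 59°N:
f = 2Ω sin φ = 2 × 7.29×10⁻⁵ × sin 59° = 1.25×10⁻⁴ s⁻¹
Pressure gradient: |∂P/∂n| = 600 Pa / 389000 m = 1.54×10⁻³ Pa/m
Geostrophic speed: V_g = |∂P/∂n|/(fρ) = 1.54×10⁻³/(1.25×10⁻⁴ × 1.16) = 10.6 m/s
Around a high, pressure-gradient force acts outward with centrifugal, so Coriolis balances both:
fV = (1/ρ)|∂P/∂n| + V²/R  →  V² − fR·V + fR·V_g = 0
With fR = 1.25×10⁻⁴ × 1458×10³ m = 182 m/s:
V = [fR − √((fR)² − 4 fR V_g)]/2 = [182 − √(182² − 4×182×10.6)]/2 = 11.3 m/s
Supergeostrophic (V > V_g = 10.6 m/s), as expected around a high.
Converting: 11.3 m/s × 3.6 = 41 km/h

41 km/h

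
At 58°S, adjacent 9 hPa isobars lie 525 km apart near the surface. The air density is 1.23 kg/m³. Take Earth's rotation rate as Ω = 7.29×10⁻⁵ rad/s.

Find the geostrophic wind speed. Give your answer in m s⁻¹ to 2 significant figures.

Coriolis parameter at 58°S:
f = 2Ω sin φ = 2 × 7.29×10⁻⁵ × sin 58° = 1.24×10⁻⁴ s⁻¹
Pressure gradient: |∂P/∂n| = 900 Pa / 525000 m = 1.71×10⁻³ Pa/m
Geostrophic balance (pressure-gradient force = Coriolis force):
V_g = (1/(fρ)) |∂P/∂n| = 1.71×10⁻³ / (1.24×10⁻⁴ × 1.23) = 11.3 m/s

11 m s⁻¹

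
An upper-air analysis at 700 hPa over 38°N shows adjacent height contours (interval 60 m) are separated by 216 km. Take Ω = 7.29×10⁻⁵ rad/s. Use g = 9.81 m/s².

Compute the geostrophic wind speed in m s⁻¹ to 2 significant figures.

Coriolis parameter at 38°N:
f = 2Ω sin φ = 2 × 7.29×10⁻⁵ × sin 38° = 8.98×10⁻⁵ s⁻¹
Height gradient: |∂Z/∂n| = 60 m / 216000 m = 2.78×10⁻⁴
On a pressure surface, geostrophic balance gives V_g = (g/f)|∂Z/∂n|:
V_g = 9.81 × 2.78×10⁻⁴ / 8.98×10⁻⁵ = 30.4 m/s

30 m s⁻¹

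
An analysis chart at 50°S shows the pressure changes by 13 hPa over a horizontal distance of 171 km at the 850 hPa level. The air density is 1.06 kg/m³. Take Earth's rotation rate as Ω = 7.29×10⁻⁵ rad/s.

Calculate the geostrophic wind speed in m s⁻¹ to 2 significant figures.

64 m s⁻¹

Coriolis parameter at 50°S:
f = 2Ω sin φ = 2 × 7.29×10⁻⁵ × sin 50° = 1.12×10⁻⁴ s⁻¹
Pressure gradient: |∂P/∂n| = 1300 Pa / 171000 m = 7.60×10⁻³ Pa/m
Geostrophic balance (pressure-gradient force = Coriolis force):
V_g = (1/(fρ)) |∂P/∂n| = 7.60×10⁻³ / (1.12×10⁻⁴ × 1.06) = 64.2 m/s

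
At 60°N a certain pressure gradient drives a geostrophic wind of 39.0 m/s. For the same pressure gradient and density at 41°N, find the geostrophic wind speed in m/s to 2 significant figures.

With the same pressure gradient and density, V_g ∝ 1/f ∝ 1/sin φ.
V₂ = V₁ · sin φ₁ / sin φ₂ = 39.0 × sin 60° / sin 41°
V₂ = 39.0 × 0.8660/0.6561 = 51 m/s

51 m/s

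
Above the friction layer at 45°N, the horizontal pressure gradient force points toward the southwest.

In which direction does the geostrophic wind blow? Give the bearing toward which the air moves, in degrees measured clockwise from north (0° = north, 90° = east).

The pressure-gradient force points toward the southwest (bearing 225°).
Geostrophic balance: in the Northern Hemisphere the Coriolis force deflects motion to the right, so the geostrophic wind blows 90° to the right of the pressure-gradient force (low pressure on the left).
Rotating 225° by 90° clockwise gives 315° — the wind blows toward the northwest.

315°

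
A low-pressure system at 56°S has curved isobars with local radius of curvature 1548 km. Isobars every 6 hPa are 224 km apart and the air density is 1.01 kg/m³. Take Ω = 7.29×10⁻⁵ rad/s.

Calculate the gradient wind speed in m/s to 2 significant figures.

20 m/s

Coriolis parameter at 56°S:
f = 2Ω sin φ = 2 × 7.29×10⁻⁵ × sin 56° = 1.21×10⁻⁴ s⁻¹
Pressure gradient: |∂P/∂n| = 600 Pa / 224000 m = 2.68×10⁻³ Pa/m
Geostrophic speed: V_g = |∂P/∂n|/(fρ) = 2.68×10⁻³/(1.21×10⁻⁴ × 1.01) = 21.9 m/s
Around a low, centrifugal force acts outward with Coriolis, so pressure-gradient force balances both:
(1/ρ)|∂P/∂n| = fV + V²/R  →  V² + fR·V − fR·V_g = 0
With fR = 1.21×10⁻⁴ × 1548×10³ m = 187 m/s:
V = [−fR + √((fR)² + 4 fR V_g)]/2 = [−187 + √(187² + 4×187×21.9)]/2 = 19.8 m/s
Subgeostrophic (V < V_g = 21.9 m/s), as expected around a low.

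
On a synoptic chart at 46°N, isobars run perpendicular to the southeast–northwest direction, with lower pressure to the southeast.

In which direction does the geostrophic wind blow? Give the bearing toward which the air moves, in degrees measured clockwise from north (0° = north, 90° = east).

225°

The pressure-gradient force points toward the southeast (bearing 135°).
Geostrophic balance: in the Northern Hemisphere the Coriolis force deflects motion to the right, so the geostrophic wind blows 90° to the right of the pressure-gradient force (low pressure on the left).
Rotating 135° by 90° clockwise gives 225° — the wind blows toward the southwest.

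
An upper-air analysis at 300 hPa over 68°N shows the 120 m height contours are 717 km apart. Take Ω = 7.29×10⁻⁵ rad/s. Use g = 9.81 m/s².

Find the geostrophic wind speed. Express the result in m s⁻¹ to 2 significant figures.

12 m s⁻¹

Coriolis parameter at 68°N:
f = 2Ω sin φ = 2 × 7.29×10⁻⁵ × sin 68° = 1.35×10⁻⁴ s⁻¹
Height gradient: |∂Z/∂n| = 120 m / 717000 m = 1.67×10⁻⁴
On a pressure surface, geostrophic balance gives V_g = (g/f)|∂Z/∂n|:
V_g = 9.81 × 1.67×10⁻⁴ / 1.35×10⁻⁴ = 12.1 m/s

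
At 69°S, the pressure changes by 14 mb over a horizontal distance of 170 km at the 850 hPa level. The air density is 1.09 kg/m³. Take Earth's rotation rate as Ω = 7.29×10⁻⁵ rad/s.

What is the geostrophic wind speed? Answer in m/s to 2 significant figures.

Coriolis parameter at 69°S:
f = 2Ω sin φ = 2 × 7.29×10⁻⁵ × sin 69° = 1.36×10⁻⁴ s⁻¹
Pressure gradient: |∂P/∂n| = 1400 Pa / 170000 m = 8.24×10⁻³ Pa/m
Geostrophic balance (pressure-gradient force = Coriolis force):
V_g = (1/(fρ)) |∂P/∂n| = 8.24×10⁻³ / (1.36×10⁻⁴ × 1.09) = 55.5 m/s

56 m/s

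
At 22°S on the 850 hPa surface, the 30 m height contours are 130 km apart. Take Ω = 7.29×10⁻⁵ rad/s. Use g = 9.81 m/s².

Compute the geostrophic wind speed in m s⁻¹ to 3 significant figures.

41.4 m s⁻¹

Coriolis parameter at 22°S:
f = 2Ω sin φ = 2 × 7.29×10⁻⁵ × sin 22° = 5.46×10⁻⁵ s⁻¹
Height gradient: |∂Z/∂n| = 30 m / 130000 m = 2.31×10⁻⁴
On a pressure surface, geostrophic balance gives V_g = (g/f)|∂Z/∂n|:
V_g = 9.81 × 2.31×10⁻⁴ / 5.46×10⁻⁵ = 41.4 m/s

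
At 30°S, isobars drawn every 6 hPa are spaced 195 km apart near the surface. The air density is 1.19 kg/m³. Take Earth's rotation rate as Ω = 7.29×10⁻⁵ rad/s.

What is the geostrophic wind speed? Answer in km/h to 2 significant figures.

Coriolis parameter at 30°S:
f = 2Ω sin φ = 2 × 7.29×10⁻⁵ × sin 30° = 7.29×10⁻⁵ s⁻¹
Pressure gradient: |∂P/∂n| = 600 Pa / 195000 m = 3.08×10⁻³ Pa/m
Geostrophic balance (pressure-gradient force = Coriolis force):
V_g = (1/(fρ)) |∂P/∂n| = 3.08×10⁻³ / (7.29×10⁻⁵ × 1.19) = 35.5 m/s
Converting: 35.5 m/s × 3.6 = 130 km/h

130 km/h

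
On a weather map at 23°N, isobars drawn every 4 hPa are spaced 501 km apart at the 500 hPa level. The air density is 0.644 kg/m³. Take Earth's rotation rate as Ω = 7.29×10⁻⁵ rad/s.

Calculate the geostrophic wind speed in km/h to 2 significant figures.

78 km/h

Coriolis parameter at 23°N:
f = 2Ω sin φ = 2 × 7.29×10⁻⁵ × sin 23° = 5.70×10⁻⁵ s⁻¹
Pressure gradient: |∂P/∂n| = 400 Pa / 501000 m = 7.98×10⁻⁴ Pa/m
Geostrophic balance (pressure-gradient force = Coriolis force):
V_g = (1/(fρ)) |∂P/∂n| = 7.98×10⁻⁴ / (5.70×10⁻⁵ × 0.644) = 21.8 m/s
Converting: 21.8 m/s × 3.6 = 78 km/h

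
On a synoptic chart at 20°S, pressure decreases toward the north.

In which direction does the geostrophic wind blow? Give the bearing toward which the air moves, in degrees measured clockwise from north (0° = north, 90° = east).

270°

The pressure-gradient force points toward the north (bearing 000°).
Geostrophic balance: in the Southern Hemisphere the Coriolis force deflects motion to the left, so the geostrophic wind blows 90° to the left of the pressure-gradient force (low pressure on the right).
Rotating 000° by 90° counterclockwise gives 270° — the wind blows toward the west.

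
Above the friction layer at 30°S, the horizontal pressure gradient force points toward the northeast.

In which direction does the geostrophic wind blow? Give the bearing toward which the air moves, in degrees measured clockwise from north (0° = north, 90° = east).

315°

The pressure-gradient force points toward the northeast (bearing 045°).
Geostrophic balance: in the Southern Hemisphere the Coriolis force deflects motion to the left, so the geostrophic wind blows 90° to the left of the pressure-gradient force (low pressure on the right).
Rotating 045° by 90° counterclockwise gives 315° — the wind blows toward the northwest.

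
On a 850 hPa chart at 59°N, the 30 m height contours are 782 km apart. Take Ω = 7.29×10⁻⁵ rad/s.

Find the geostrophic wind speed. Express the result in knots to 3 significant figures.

5.85 knots

Coriolis parameter at 59°N:
f = 2Ω sin φ = 2 × 7.29×10⁻⁵ × sin 59° = 1.25×10⁻⁴ s⁻¹
Height gradient: |∂Z/∂n| = 30 m / 782000 m = 3.84×10⁻⁵
On a pressure surface, geostrophic balance gives V_g = (g/f)|∂Z/∂n|:
V_g = 9.81 × 3.84×10⁻⁵ / 1.25×10⁻⁴ = 3.01 m/s
Converting: 3.01 m/s × 1.944 = 5.85 knots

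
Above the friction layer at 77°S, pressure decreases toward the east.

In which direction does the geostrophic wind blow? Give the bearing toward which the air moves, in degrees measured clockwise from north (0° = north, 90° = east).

The pressure-gradient force points toward the east (bearing 090°).
Geostrophic balance: in the Southern Hemisphere the Coriolis force deflects motion to the left, so the geostrophic wind blows 90° to the left of the pressure-gradient force (low pressure on the right).
Rotating 090° by 90° counterclockwise gives 000° — the wind blows toward the north.

000°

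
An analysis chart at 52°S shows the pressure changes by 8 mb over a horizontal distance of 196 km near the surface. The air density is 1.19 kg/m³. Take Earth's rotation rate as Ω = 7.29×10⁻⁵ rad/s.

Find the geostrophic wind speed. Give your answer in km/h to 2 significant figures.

110 km/h

Coriolis parameter at 52°S:
f = 2Ω sin φ = 2 × 7.29×10⁻⁵ × sin 52° = 1.15×10⁻⁴ s⁻¹
Pressure gradient: |∂P/∂n| = 800 Pa / 196000 m = 4.08×10⁻³ Pa/m
Geostrophic balance (pressure-gradient force = Coriolis force):
V_g = (1/(fρ)) |∂P/∂n| = 4.08×10⁻³ / (1.15×10⁻⁴ × 1.19) = 29.9 m/s
Converting: 29.9 m/s × 3.6 = 110 km/h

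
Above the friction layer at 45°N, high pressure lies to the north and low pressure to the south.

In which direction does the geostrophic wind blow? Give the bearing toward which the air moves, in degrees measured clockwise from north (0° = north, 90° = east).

270°

The pressure-gradient force points toward the south (bearing 180°).
Geostrophic balance: in the Northern Hemisphere the Coriolis force deflects motion to the right, so the geostrophic wind blows 90° to the right of the pressure-gradient force (low pressure on the left).
Rotating 180° by 90° clockwise gives 270° — the wind blows toward the west.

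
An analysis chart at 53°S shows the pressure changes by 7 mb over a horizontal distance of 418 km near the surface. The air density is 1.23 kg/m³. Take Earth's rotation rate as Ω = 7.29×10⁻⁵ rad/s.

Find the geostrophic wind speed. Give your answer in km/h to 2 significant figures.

42 km/h

Coriolis parameter at 53°S:
f = 2Ω sin φ = 2 × 7.29×10⁻⁵ × sin 53° = 1.16×10⁻⁴ s⁻¹
Pressure gradient: |∂P/∂n| = 700 Pa / 418000 m = 1.67×10⁻³ Pa/m
Geostrophic balance (pressure-gradient force = Coriolis force):
V_g = (1/(fρ)) |∂P/∂n| = 1.67×10⁻³ / (1.16×10⁻⁴ × 1.23) = 11.7 m/s
Converting: 11.7 m/s × 3.6 = 42 km/h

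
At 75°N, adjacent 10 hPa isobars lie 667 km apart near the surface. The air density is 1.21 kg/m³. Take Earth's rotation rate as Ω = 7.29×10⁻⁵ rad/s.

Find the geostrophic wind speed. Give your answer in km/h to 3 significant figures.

31.7 km/h

Coriolis parameter at 75°N:
f = 2Ω sin φ = 2 × 7.29×10⁻⁵ × sin 75° = 1.41×10⁻⁴ s⁻¹
Pressure gradient: |∂P/∂n| = 1000 Pa / 667000 m = 1.50×10⁻³ Pa/m
Geostrophic balance (pressure-gradient force = Coriolis force):
V_g = (1/(fρ)) |∂P/∂n| = 1.50×10⁻³ / (1.41×10⁻⁴ × 1.21) = 8.80 m/s
Converting: 8.80 m/s × 3.6 = 31.7 km/h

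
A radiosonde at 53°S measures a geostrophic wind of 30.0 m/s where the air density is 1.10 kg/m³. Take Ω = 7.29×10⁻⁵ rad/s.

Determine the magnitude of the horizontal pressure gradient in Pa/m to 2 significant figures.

3.8×10⁻³ Pa/m

Coriolis parameter at 53°S:
f = 2Ω sin φ = 2 × 7.29×10⁻⁵ × sin 53° = 1.16×10⁻⁴ s⁻¹
Geostrophic balance rearranged: |∂P/∂n| = f ρ V_g
|∂P/∂n| = 1.16×10⁻⁴ × 1.10 × 30.0 = 3.84×10⁻³ Pa/m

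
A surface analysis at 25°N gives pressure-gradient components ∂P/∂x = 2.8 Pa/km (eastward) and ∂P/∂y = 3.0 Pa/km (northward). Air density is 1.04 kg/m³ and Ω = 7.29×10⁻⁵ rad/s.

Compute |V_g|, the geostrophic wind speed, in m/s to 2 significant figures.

Coriolis parameter at 25°N:
f = 2Ω sin φ = 2 × 7.29×10⁻⁵ × sin 25° = 6.16×10⁻⁵ s⁻¹
Component geostrophic relations (x east, y north):
u_g = −(1/(fρ)) ∂P/∂y,  v_g = (1/(fρ)) ∂P/∂x
u_g = −(3.0×10⁻³)/(6.16×10⁻⁵ × 1.04) = −46.8 m/s;  v_g = (2.8×10⁻³)/(6.16×10⁻⁵ × 1.04) = 43.7 m/s
|V_g| = √(u_g² + v_g²) = 64.0 m/s

64 m/s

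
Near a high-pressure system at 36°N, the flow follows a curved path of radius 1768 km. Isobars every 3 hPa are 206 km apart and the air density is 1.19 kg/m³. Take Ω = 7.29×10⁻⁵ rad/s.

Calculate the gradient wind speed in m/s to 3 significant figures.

Coriolis parameter at 36°N:
f = 2Ω sin φ = 2 × 7.29×10⁻⁵ × sin 36° = 8.57×10⁻⁵ s⁻¹
Pressure gradient: |∂P/∂n| = 300 Pa / 206000 m = 1.46×10⁻³ Pa/m
Geostrophic speed: V_g = |∂P/∂n|/(fρ) = 1.46×10⁻³/(8.57×10⁻⁵ × 1.19) = 14.3 m/s
Around a high, pressure-gradient force acts outward with centrifugal, so Coriolis balances both:
fV = (1/ρ)|∂P/∂n| + V²/R  →  V² − fR·V + fR·V_g = 0
With fR = 8.57×10⁻⁵ × 1768×10³ m = 152 m/s:
V = [fR − √((fR)² − 4 fR V_g)]/2 = [152 − √(152² − 4×152×14.3)]/2 = 16 m/s
Supergeostrophic (V > V_g = 14.3 m/s), as expected around a high.

16.0 m/s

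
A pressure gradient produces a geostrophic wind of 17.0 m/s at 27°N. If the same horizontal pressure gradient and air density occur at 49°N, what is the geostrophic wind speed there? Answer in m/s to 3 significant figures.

10.2 m/s

With the same pressure gradient and density, V_g ∝ 1/f ∝ 1/sin φ.
V₂ = V₁ · sin φ₁ / sin φ₂ = 17.0 × sin 27° / sin 49°
V₂ = 17.0 × 0.4540/0.7547 = 10.2 m/s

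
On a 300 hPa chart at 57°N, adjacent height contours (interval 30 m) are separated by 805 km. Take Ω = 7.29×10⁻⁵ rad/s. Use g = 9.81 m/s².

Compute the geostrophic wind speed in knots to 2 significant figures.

Coriolis parameter at 57°N:
f = 2Ω sin φ = 2 × 7.29×10⁻⁵ × sin 57° = 1.22×10⁻⁴ s⁻¹
Height gradient: |∂Z/∂n| = 30 m / 805000 m = 3.73×10⁻⁵
On a pressure surface, geostrophic balance gives V_g = (g/f)|∂Z/∂n|:
V_g = 9.81 × 3.73×10⁻⁵ / 1.22×10⁻⁴ = 2.99 m/s
Converting: 2.99 m/s × 1.944 = 5.8 knots

5.8 knots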